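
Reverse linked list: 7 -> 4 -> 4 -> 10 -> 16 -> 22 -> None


Step 1: curr=7, set curr.next=prev(None) | reversed so far: 7
Step 2: curr=4, set curr.next=prev(7) | reversed so far: 4 -> 7
Step 3: curr=4, set curr.next=prev(4) | reversed so far: 4 -> 4 -> 7
Step 4: curr=10, set curr.next=prev(4) | reversed so far: 10 -> 4 -> 4 -> 7
Step 5: curr=16, set curr.next=prev(10) | reversed so far: 16 -> 10 -> 4 -> 4 -> 7
Step 6: curr=22, set curr.next=prev(16) | reversed so far: 22 -> 16 -> 10 -> 4 -> 4 -> 7

22 -> 16 -> 10 -> 4 -> 4 -> 7 -> None


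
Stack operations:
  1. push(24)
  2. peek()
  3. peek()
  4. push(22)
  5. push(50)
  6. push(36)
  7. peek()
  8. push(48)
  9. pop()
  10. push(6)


push(24) -> [24]
peek()->24
peek()->24
push(22) -> [24, 22]
push(50) -> [24, 22, 50]
push(36) -> [24, 22, 50, 36]
peek()->36
push(48) -> [24, 22, 50, 36, 48]
pop()->48, [24, 22, 50, 36]
push(6) -> [24, 22, 50, 36, 6]

Final stack: [24, 22, 50, 36, 6]


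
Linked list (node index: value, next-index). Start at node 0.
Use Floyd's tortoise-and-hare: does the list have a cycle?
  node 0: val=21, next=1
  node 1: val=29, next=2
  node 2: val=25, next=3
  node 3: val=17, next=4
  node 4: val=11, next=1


Floyd's tortoise (slow, +1) and hare (fast, +2):
  init: slow=0, fast=0
  step 1: slow=1, fast=2
  step 2: slow=2, fast=4
  step 3: slow=3, fast=2
  step 4: slow=4, fast=4
  slow == fast at node 4: cycle detected

Cycle: yes


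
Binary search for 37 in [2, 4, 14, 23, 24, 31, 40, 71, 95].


Step 1: lo=0, hi=8, mid=4, val=24
Step 2: lo=5, hi=8, mid=6, val=40
Step 3: lo=5, hi=5, mid=5, val=31

Not found


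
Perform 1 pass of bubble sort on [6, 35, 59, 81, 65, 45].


Initial: [6, 35, 59, 81, 65, 45]
Pass 1: [6, 35, 59, 65, 45, 81] (2 swaps)

After 1 pass: [6, 35, 59, 65, 45, 81]


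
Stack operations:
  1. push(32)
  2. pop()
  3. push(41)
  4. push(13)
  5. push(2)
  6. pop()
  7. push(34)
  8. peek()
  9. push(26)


push(32) -> [32]
pop()->32, []
push(41) -> [41]
push(13) -> [41, 13]
push(2) -> [41, 13, 2]
pop()->2, [41, 13]
push(34) -> [41, 13, 34]
peek()->34
push(26) -> [41, 13, 34, 26]

Final stack: [41, 13, 34, 26]


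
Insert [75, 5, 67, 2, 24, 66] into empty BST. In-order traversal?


Insert 75: root
Insert 5: L from 75
Insert 67: L from 75 -> R from 5
Insert 2: L from 75 -> L from 5
Insert 24: L from 75 -> R from 5 -> L from 67
Insert 66: L from 75 -> R from 5 -> L from 67 -> R from 24

In-order: [2, 5, 24, 66, 67, 75]


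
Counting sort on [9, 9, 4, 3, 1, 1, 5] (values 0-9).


Input: [9, 9, 4, 3, 1, 1, 5]
Counts: [0, 2, 0, 1, 1, 1, 0, 0, 0, 2]

Sorted: [1, 1, 3, 4, 5, 9, 9]


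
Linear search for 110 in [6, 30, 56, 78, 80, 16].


i=0: 6!=110
i=1: 30!=110
i=2: 56!=110
i=3: 78!=110
i=4: 80!=110
i=5: 16!=110

Not found, 6 comps


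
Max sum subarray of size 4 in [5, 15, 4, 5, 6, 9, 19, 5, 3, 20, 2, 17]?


[0:4]: 29
[1:5]: 30
[2:6]: 24
[3:7]: 39
[4:8]: 39
[5:9]: 36
[6:10]: 47
[7:11]: 30
[8:12]: 42

Max: 47 at [6:10]


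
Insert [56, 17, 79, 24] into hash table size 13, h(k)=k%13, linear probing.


Insert 56: h=4 -> slot 4
Insert 17: h=4, 1 probes -> slot 5
Insert 79: h=1 -> slot 1
Insert 24: h=11 -> slot 11

Table: [None, 79, None, None, 56, 17, None, None, None, None, None, 24, None]


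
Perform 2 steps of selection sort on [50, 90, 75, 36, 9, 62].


Initial: [50, 90, 75, 36, 9, 62]
Step 1: min=9 at 4
  Swap: [9, 90, 75, 36, 50, 62]
Step 2: min=36 at 3
  Swap: [9, 36, 75, 90, 50, 62]

After 2 steps: [9, 36, 75, 90, 50, 62]


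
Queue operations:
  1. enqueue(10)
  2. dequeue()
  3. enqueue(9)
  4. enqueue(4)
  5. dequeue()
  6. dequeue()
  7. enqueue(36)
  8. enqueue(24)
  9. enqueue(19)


enqueue(10) -> [10]
dequeue()->10, []
enqueue(9) -> [9]
enqueue(4) -> [9, 4]
dequeue()->9, [4]
dequeue()->4, []
enqueue(36) -> [36]
enqueue(24) -> [36, 24]
enqueue(19) -> [36, 24, 19]

Final queue: [36, 24, 19]


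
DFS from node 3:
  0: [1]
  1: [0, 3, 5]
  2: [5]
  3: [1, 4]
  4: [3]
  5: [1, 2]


Visit 3, push [4, 1]
Visit 1, push [5, 0]
Visit 0, push []
Visit 5, push [2]
Visit 2, push []
Visit 4, push []

DFS order: [3, 1, 0, 5, 2, 4]


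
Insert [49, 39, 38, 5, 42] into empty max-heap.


Insert 49: [49]
Insert 39: [49, 39]
Insert 38: [49, 39, 38]
Insert 5: [49, 39, 38, 5]
Insert 42: [49, 42, 38, 5, 39]

Final heap: [49, 42, 38, 5, 39]


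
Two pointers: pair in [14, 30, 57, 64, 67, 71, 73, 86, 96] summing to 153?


lo=0(14)+hi=8(96)=110
lo=1(30)+hi=8(96)=126
lo=2(57)+hi=8(96)=153

Yes: 57+96=153


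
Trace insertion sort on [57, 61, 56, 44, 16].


Initial: [57, 61, 56, 44, 16]
Insert 61: [57, 61, 56, 44, 16]
Insert 56: [56, 57, 61, 44, 16]
Insert 44: [44, 56, 57, 61, 16]
Insert 16: [16, 44, 56, 57, 61]

Sorted: [16, 44, 56, 57, 61]


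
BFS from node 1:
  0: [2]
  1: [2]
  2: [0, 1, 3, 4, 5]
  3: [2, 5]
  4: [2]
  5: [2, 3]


Visit 1, enqueue [2]
Visit 2, enqueue [0, 3, 4, 5]
Visit 0, enqueue []
Visit 3, enqueue []
Visit 4, enqueue []
Visit 5, enqueue []

BFS order: [1, 2, 0, 3, 4, 5]


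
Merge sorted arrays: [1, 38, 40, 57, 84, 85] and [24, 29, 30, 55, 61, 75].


Take 1 from A
Take 24 from B
Take 29 from B
Take 30 from B
Take 38 from A
Take 40 from A
Take 55 from B
Take 57 from A
Take 61 from B
Take 75 from B

Merged: [1, 24, 29, 30, 38, 40, 55, 57, 61, 75, 84, 85]


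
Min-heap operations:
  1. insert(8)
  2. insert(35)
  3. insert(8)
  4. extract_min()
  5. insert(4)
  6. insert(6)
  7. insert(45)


insert(8) -> [8]
insert(35) -> [8, 35]
insert(8) -> [8, 35, 8]
extract_min()->8, [8, 35]
insert(4) -> [4, 35, 8]
insert(6) -> [4, 6, 8, 35]
insert(45) -> [4, 6, 8, 35, 45]

Final heap: [4, 6, 8, 35, 45]


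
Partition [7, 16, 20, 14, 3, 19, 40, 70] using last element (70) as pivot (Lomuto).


Pivot: 70
  7 <= 70: advance i (no swap)
  16 <= 70: advance i (no swap)
  20 <= 70: advance i (no swap)
  14 <= 70: advance i (no swap)
  3 <= 70: advance i (no swap)
  19 <= 70: advance i (no swap)
  40 <= 70: advance i (no swap)
Place pivot at 7: [7, 16, 20, 14, 3, 19, 40, 70]

Partitioned: [7, 16, 20, 14, 3, 19, 40, 70]


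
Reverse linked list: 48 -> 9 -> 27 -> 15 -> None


Step 1: curr=48, set curr.next=prev(None) | reversed so far: 48
Step 2: curr=9, set curr.next=prev(48) | reversed so far: 9 -> 48
Step 3: curr=27, set curr.next=prev(9) | reversed so far: 27 -> 9 -> 48
Step 4: curr=15, set curr.next=prev(27) | reversed so far: 15 -> 27 -> 9 -> 48

15 -> 27 -> 9 -> 48 -> None


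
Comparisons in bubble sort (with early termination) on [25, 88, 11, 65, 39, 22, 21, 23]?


Algorithm: bubble sort (with early termination)
Input: [25, 88, 11, 65, 39, 22, 21, 23]
Sorted: [11, 21, 22, 23, 25, 39, 65, 88]

27


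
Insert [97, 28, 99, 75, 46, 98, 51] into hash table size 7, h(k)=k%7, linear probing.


Insert 97: h=6 -> slot 6
Insert 28: h=0 -> slot 0
Insert 99: h=1 -> slot 1
Insert 75: h=5 -> slot 5
Insert 46: h=4 -> slot 4
Insert 98: h=0, 2 probes -> slot 2
Insert 51: h=2, 1 probes -> slot 3

Table: [28, 99, 98, 51, 46, 75, 97]


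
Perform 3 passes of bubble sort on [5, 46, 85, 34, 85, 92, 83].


Initial: [5, 46, 85, 34, 85, 92, 83]
Pass 1: [5, 46, 34, 85, 85, 83, 92] (2 swaps)
Pass 2: [5, 34, 46, 85, 83, 85, 92] (2 swaps)
Pass 3: [5, 34, 46, 83, 85, 85, 92] (1 swaps)

After 3 passes: [5, 34, 46, 83, 85, 85, 92]


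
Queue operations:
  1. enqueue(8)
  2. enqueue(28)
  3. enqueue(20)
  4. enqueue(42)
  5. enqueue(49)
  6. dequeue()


enqueue(8) -> [8]
enqueue(28) -> [8, 28]
enqueue(20) -> [8, 28, 20]
enqueue(42) -> [8, 28, 20, 42]
enqueue(49) -> [8, 28, 20, 42, 49]
dequeue()->8, [28, 20, 42, 49]

Final queue: [28, 20, 42, 49]


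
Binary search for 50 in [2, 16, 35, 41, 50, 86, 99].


Step 1: lo=0, hi=6, mid=3, val=41
Step 2: lo=4, hi=6, mid=5, val=86
Step 3: lo=4, hi=4, mid=4, val=50

Found at index 4


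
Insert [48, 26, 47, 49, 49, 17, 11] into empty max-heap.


Insert 48: [48]
Insert 26: [48, 26]
Insert 47: [48, 26, 47]
Insert 49: [49, 48, 47, 26]
Insert 49: [49, 49, 47, 26, 48]
Insert 17: [49, 49, 47, 26, 48, 17]
Insert 11: [49, 49, 47, 26, 48, 17, 11]

Final heap: [49, 49, 47, 26, 48, 17, 11]


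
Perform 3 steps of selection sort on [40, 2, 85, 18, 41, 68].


Initial: [40, 2, 85, 18, 41, 68]
Step 1: min=2 at 1
  Swap: [2, 40, 85, 18, 41, 68]
Step 2: min=18 at 3
  Swap: [2, 18, 85, 40, 41, 68]
Step 3: min=40 at 3
  Swap: [2, 18, 40, 85, 41, 68]

After 3 steps: [2, 18, 40, 85, 41, 68]


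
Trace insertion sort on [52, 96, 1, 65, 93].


Initial: [52, 96, 1, 65, 93]
Insert 96: [52, 96, 1, 65, 93]
Insert 1: [1, 52, 96, 65, 93]
Insert 65: [1, 52, 65, 96, 93]
Insert 93: [1, 52, 65, 93, 96]

Sorted: [1, 52, 65, 93, 96]


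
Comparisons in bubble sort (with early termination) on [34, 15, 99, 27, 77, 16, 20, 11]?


Algorithm: bubble sort (with early termination)
Input: [34, 15, 99, 27, 77, 16, 20, 11]
Sorted: [11, 15, 16, 20, 27, 34, 77, 99]

28


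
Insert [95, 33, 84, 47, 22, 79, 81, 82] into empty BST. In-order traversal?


Insert 95: root
Insert 33: L from 95
Insert 84: L from 95 -> R from 33
Insert 47: L from 95 -> R from 33 -> L from 84
Insert 22: L from 95 -> L from 33
Insert 79: L from 95 -> R from 33 -> L from 84 -> R from 47
Insert 81: L from 95 -> R from 33 -> L from 84 -> R from 47 -> R from 79
Insert 82: L from 95 -> R from 33 -> L from 84 -> R from 47 -> R from 79 -> R from 81

In-order: [22, 33, 47, 79, 81, 82, 84, 95]


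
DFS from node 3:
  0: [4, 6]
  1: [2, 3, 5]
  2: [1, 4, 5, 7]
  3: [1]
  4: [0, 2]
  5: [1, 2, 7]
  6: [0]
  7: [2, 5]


Visit 3, push [1]
Visit 1, push [5, 2]
Visit 2, push [7, 5, 4]
Visit 4, push [0]
Visit 0, push [6]
Visit 6, push []
Visit 5, push [7]
Visit 7, push []

DFS order: [3, 1, 2, 4, 0, 6, 5, 7]


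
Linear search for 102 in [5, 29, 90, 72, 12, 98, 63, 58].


i=0: 5!=102
i=1: 29!=102
i=2: 90!=102
i=3: 72!=102
i=4: 12!=102
i=5: 98!=102
i=6: 63!=102
i=7: 58!=102

Not found, 8 comps


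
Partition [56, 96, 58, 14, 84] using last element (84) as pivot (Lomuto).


Pivot: 84
  56 <= 84: advance i (no swap)
  58 <= 84: swap -> [56, 58, 96, 14, 84]
  14 <= 84: swap -> [56, 58, 14, 96, 84]
Place pivot at 3: [56, 58, 14, 84, 96]

Partitioned: [56, 58, 14, 84, 96]


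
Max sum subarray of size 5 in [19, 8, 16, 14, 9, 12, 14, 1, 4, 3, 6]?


[0:5]: 66
[1:6]: 59
[2:7]: 65
[3:8]: 50
[4:9]: 40
[5:10]: 34
[6:11]: 28

Max: 66 at [0:5]


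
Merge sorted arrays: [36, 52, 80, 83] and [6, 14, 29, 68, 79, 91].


Take 6 from B
Take 14 from B
Take 29 from B
Take 36 from A
Take 52 from A
Take 68 from B
Take 79 from B
Take 80 from A
Take 83 from A

Merged: [6, 14, 29, 36, 52, 68, 79, 80, 83, 91]


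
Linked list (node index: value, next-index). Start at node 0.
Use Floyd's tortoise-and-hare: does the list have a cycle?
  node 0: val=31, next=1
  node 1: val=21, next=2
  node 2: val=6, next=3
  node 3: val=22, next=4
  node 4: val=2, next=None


Floyd's tortoise (slow, +1) and hare (fast, +2):
  init: slow=0, fast=0
  step 1: slow=1, fast=2
  step 2: slow=2, fast=4
  step 3: fast -> None, no cycle

Cycle: no


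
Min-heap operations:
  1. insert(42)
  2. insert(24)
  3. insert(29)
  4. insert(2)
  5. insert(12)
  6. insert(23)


insert(42) -> [42]
insert(24) -> [24, 42]
insert(29) -> [24, 42, 29]
insert(2) -> [2, 24, 29, 42]
insert(12) -> [2, 12, 29, 42, 24]
insert(23) -> [2, 12, 23, 42, 24, 29]

Final heap: [2, 12, 23, 42, 24, 29]


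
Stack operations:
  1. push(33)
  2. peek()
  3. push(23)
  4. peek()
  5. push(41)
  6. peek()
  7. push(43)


push(33) -> [33]
peek()->33
push(23) -> [33, 23]
peek()->23
push(41) -> [33, 23, 41]
peek()->41
push(43) -> [33, 23, 41, 43]

Final stack: [33, 23, 41, 43]


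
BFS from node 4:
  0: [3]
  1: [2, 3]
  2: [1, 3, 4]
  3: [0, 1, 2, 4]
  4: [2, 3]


Visit 4, enqueue [2, 3]
Visit 2, enqueue [1]
Visit 3, enqueue [0]
Visit 1, enqueue []
Visit 0, enqueue []

BFS order: [4, 2, 3, 1, 0]


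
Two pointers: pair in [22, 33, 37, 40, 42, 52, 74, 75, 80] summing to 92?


lo=0(22)+hi=8(80)=102
lo=0(22)+hi=7(75)=97
lo=0(22)+hi=6(74)=96
lo=0(22)+hi=5(52)=74
lo=1(33)+hi=5(52)=85
lo=2(37)+hi=5(52)=89
lo=3(40)+hi=5(52)=92

Yes: 40+52=92


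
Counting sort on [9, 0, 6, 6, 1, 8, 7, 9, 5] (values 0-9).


Input: [9, 0, 6, 6, 1, 8, 7, 9, 5]
Counts: [1, 1, 0, 0, 0, 1, 2, 1, 1, 2]

Sorted: [0, 1, 5, 6, 6, 7, 8, 9, 9]


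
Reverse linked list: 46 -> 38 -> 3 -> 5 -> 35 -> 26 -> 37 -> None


Step 1: curr=46, set curr.next=prev(None) | reversed so far: 46
Step 2: curr=38, set curr.next=prev(46) | reversed so far: 38 -> 46
Step 3: curr=3, set curr.next=prev(38) | reversed so far: 3 -> 38 -> 46
Step 4: curr=5, set curr.next=prev(3) | reversed so far: 5 -> 3 -> 38 -> 46
Step 5: curr=35, set curr.next=prev(5) | reversed so far: 35 -> 5 -> 3 -> 38 -> 46
Step 6: curr=26, set curr.next=prev(35) | reversed so far: 26 -> 35 -> 5 -> 3 -> 38 -> 46
Step 7: curr=37, set curr.next=prev(26) | reversed so far: 37 -> 26 -> 35 -> 5 -> 3 -> 38 -> 46

37 -> 26 -> 35 -> 5 -> 3 -> 38 -> 46 -> None


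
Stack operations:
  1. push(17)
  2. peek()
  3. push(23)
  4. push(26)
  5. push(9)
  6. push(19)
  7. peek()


push(17) -> [17]
peek()->17
push(23) -> [17, 23]
push(26) -> [17, 23, 26]
push(9) -> [17, 23, 26, 9]
push(19) -> [17, 23, 26, 9, 19]
peek()->19

Final stack: [17, 23, 26, 9, 19]


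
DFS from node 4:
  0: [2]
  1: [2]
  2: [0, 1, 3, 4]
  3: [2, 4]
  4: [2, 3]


Visit 4, push [3, 2]
Visit 2, push [3, 1, 0]
Visit 0, push []
Visit 1, push []
Visit 3, push []

DFS order: [4, 2, 0, 1, 3]


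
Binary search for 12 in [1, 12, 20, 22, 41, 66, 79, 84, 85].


Step 1: lo=0, hi=8, mid=4, val=41
Step 2: lo=0, hi=3, mid=1, val=12

Found at index 1


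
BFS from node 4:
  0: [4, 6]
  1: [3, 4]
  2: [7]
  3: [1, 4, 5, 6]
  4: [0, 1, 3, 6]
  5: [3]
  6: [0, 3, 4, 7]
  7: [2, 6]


Visit 4, enqueue [0, 1, 3, 6]
Visit 0, enqueue []
Visit 1, enqueue []
Visit 3, enqueue [5]
Visit 6, enqueue [7]
Visit 5, enqueue []
Visit 7, enqueue [2]
Visit 2, enqueue []

BFS order: [4, 0, 1, 3, 6, 5, 7, 2]


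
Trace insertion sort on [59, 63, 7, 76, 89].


Initial: [59, 63, 7, 76, 89]
Insert 63: [59, 63, 7, 76, 89]
Insert 7: [7, 59, 63, 76, 89]
Insert 76: [7, 59, 63, 76, 89]
Insert 89: [7, 59, 63, 76, 89]

Sorted: [7, 59, 63, 76, 89]


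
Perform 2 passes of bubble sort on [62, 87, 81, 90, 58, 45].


Initial: [62, 87, 81, 90, 58, 45]
Pass 1: [62, 81, 87, 58, 45, 90] (3 swaps)
Pass 2: [62, 81, 58, 45, 87, 90] (2 swaps)

After 2 passes: [62, 81, 58, 45, 87, 90]


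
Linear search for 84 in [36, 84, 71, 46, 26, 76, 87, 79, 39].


i=0: 36!=84
i=1: 84==84 found!

Found at 1, 2 comps


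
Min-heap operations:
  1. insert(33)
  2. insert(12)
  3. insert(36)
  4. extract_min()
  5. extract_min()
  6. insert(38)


insert(33) -> [33]
insert(12) -> [12, 33]
insert(36) -> [12, 33, 36]
extract_min()->12, [33, 36]
extract_min()->33, [36]
insert(38) -> [36, 38]

Final heap: [36, 38]


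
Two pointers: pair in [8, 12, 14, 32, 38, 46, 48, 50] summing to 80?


lo=0(8)+hi=7(50)=58
lo=1(12)+hi=7(50)=62
lo=2(14)+hi=7(50)=64
lo=3(32)+hi=7(50)=82
lo=3(32)+hi=6(48)=80

Yes: 32+48=80


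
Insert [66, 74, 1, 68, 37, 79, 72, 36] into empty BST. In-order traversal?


Insert 66: root
Insert 74: R from 66
Insert 1: L from 66
Insert 68: R from 66 -> L from 74
Insert 37: L from 66 -> R from 1
Insert 79: R from 66 -> R from 74
Insert 72: R from 66 -> L from 74 -> R from 68
Insert 36: L from 66 -> R from 1 -> L from 37

In-order: [1, 36, 37, 66, 68, 72, 74, 79]


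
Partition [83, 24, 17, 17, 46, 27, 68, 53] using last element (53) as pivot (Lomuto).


Pivot: 53
  24 <= 53: swap -> [24, 83, 17, 17, 46, 27, 68, 53]
  17 <= 53: swap -> [24, 17, 83, 17, 46, 27, 68, 53]
  17 <= 53: swap -> [24, 17, 17, 83, 46, 27, 68, 53]
  46 <= 53: swap -> [24, 17, 17, 46, 83, 27, 68, 53]
  27 <= 53: swap -> [24, 17, 17, 46, 27, 83, 68, 53]
Place pivot at 5: [24, 17, 17, 46, 27, 53, 68, 83]

Partitioned: [24, 17, 17, 46, 27, 53, 68, 83]


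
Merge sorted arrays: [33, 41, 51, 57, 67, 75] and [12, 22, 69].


Take 12 from B
Take 22 from B
Take 33 from A
Take 41 from A
Take 51 from A
Take 57 from A
Take 67 from A
Take 69 from B

Merged: [12, 22, 33, 41, 51, 57, 67, 69, 75]


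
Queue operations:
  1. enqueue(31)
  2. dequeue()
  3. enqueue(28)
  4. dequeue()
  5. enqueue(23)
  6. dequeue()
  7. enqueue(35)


enqueue(31) -> [31]
dequeue()->31, []
enqueue(28) -> [28]
dequeue()->28, []
enqueue(23) -> [23]
dequeue()->23, []
enqueue(35) -> [35]

Final queue: [35]


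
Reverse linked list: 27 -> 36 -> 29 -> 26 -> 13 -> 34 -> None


Step 1: curr=27, set curr.next=prev(None) | reversed so far: 27
Step 2: curr=36, set curr.next=prev(27) | reversed so far: 36 -> 27
Step 3: curr=29, set curr.next=prev(36) | reversed so far: 29 -> 36 -> 27
Step 4: curr=26, set curr.next=prev(29) | reversed so far: 26 -> 29 -> 36 -> 27
Step 5: curr=13, set curr.next=prev(26) | reversed so far: 13 -> 26 -> 29 -> 36 -> 27
Step 6: curr=34, set curr.next=prev(13) | reversed so far: 34 -> 13 -> 26 -> 29 -> 36 -> 27

34 -> 13 -> 26 -> 29 -> 36 -> 27 -> None


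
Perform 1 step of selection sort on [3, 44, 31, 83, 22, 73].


Initial: [3, 44, 31, 83, 22, 73]
Step 1: min=3 at 0
  Swap: [3, 44, 31, 83, 22, 73]

After 1 step: [3, 44, 31, 83, 22, 73]


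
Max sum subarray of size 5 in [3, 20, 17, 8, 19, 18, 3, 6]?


[0:5]: 67
[1:6]: 82
[2:7]: 65
[3:8]: 54

Max: 82 at [1:6]


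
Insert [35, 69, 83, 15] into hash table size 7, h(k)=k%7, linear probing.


Insert 35: h=0 -> slot 0
Insert 69: h=6 -> slot 6
Insert 83: h=6, 2 probes -> slot 1
Insert 15: h=1, 1 probes -> slot 2

Table: [35, 83, 15, None, None, None, 69]


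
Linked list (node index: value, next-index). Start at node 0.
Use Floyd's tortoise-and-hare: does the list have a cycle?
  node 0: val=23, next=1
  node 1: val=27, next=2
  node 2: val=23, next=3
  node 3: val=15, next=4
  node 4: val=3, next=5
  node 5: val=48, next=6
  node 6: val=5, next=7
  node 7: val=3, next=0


Floyd's tortoise (slow, +1) and hare (fast, +2):
  init: slow=0, fast=0
  step 1: slow=1, fast=2
  step 2: slow=2, fast=4
  step 3: slow=3, fast=6
  step 4: slow=4, fast=0
  step 5: slow=5, fast=2
  step 6: slow=6, fast=4
  step 7: slow=7, fast=6
  step 8: slow=0, fast=0
  slow == fast at node 0: cycle detected

Cycle: yes


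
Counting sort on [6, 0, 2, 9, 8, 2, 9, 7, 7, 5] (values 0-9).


Input: [6, 0, 2, 9, 8, 2, 9, 7, 7, 5]
Counts: [1, 0, 2, 0, 0, 1, 1, 2, 1, 2]

Sorted: [0, 2, 2, 5, 6, 7, 7, 8, 9, 9]


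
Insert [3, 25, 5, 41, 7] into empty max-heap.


Insert 3: [3]
Insert 25: [25, 3]
Insert 5: [25, 3, 5]
Insert 41: [41, 25, 5, 3]
Insert 7: [41, 25, 5, 3, 7]

Final heap: [41, 25, 5, 3, 7]


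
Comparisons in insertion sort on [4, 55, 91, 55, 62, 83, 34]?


Algorithm: insertion sort
Input: [4, 55, 91, 55, 62, 83, 34]
Sorted: [4, 34, 55, 55, 62, 83, 91]

14


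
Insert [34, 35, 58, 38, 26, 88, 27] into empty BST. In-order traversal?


Insert 34: root
Insert 35: R from 34
Insert 58: R from 34 -> R from 35
Insert 38: R from 34 -> R from 35 -> L from 58
Insert 26: L from 34
Insert 88: R from 34 -> R from 35 -> R from 58
Insert 27: L from 34 -> R from 26

In-order: [26, 27, 34, 35, 38, 58, 88]


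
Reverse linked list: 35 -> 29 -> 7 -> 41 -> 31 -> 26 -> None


Step 1: curr=35, set curr.next=prev(None) | reversed so far: 35
Step 2: curr=29, set curr.next=prev(35) | reversed so far: 29 -> 35
Step 3: curr=7, set curr.next=prev(29) | reversed so far: 7 -> 29 -> 35
Step 4: curr=41, set curr.next=prev(7) | reversed so far: 41 -> 7 -> 29 -> 35
Step 5: curr=31, set curr.next=prev(41) | reversed so far: 31 -> 41 -> 7 -> 29 -> 35
Step 6: curr=26, set curr.next=prev(31) | reversed so far: 26 -> 31 -> 41 -> 7 -> 29 -> 35

26 -> 31 -> 41 -> 7 -> 29 -> 35 -> None


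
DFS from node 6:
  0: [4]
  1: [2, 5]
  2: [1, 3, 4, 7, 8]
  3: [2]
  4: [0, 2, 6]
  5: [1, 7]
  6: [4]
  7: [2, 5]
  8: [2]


Visit 6, push [4]
Visit 4, push [2, 0]
Visit 0, push []
Visit 2, push [8, 7, 3, 1]
Visit 1, push [5]
Visit 5, push [7]
Visit 7, push []
Visit 3, push []
Visit 8, push []

DFS order: [6, 4, 0, 2, 1, 5, 7, 3, 8]


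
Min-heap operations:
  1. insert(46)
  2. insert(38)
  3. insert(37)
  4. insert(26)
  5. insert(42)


insert(46) -> [46]
insert(38) -> [38, 46]
insert(37) -> [37, 46, 38]
insert(26) -> [26, 37, 38, 46]
insert(42) -> [26, 37, 38, 46, 42]

Final heap: [26, 37, 38, 46, 42]


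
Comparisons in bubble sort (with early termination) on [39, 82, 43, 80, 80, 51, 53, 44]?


Algorithm: bubble sort (with early termination)
Input: [39, 82, 43, 80, 80, 51, 53, 44]
Sorted: [39, 43, 44, 51, 53, 80, 80, 82]

27


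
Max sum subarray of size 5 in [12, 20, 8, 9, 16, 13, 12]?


[0:5]: 65
[1:6]: 66
[2:7]: 58

Max: 66 at [1:6]


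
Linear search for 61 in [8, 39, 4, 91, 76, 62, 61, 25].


i=0: 8!=61
i=1: 39!=61
i=2: 4!=61
i=3: 91!=61
i=4: 76!=61
i=5: 62!=61
i=6: 61==61 found!

Found at 6, 7 comps


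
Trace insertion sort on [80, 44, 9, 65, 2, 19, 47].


Initial: [80, 44, 9, 65, 2, 19, 47]
Insert 44: [44, 80, 9, 65, 2, 19, 47]
Insert 9: [9, 44, 80, 65, 2, 19, 47]
Insert 65: [9, 44, 65, 80, 2, 19, 47]
Insert 2: [2, 9, 44, 65, 80, 19, 47]
Insert 19: [2, 9, 19, 44, 65, 80, 47]
Insert 47: [2, 9, 19, 44, 47, 65, 80]

Sorted: [2, 9, 19, 44, 47, 65, 80]


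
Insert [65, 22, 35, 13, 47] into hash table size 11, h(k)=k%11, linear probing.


Insert 65: h=10 -> slot 10
Insert 22: h=0 -> slot 0
Insert 35: h=2 -> slot 2
Insert 13: h=2, 1 probes -> slot 3
Insert 47: h=3, 1 probes -> slot 4

Table: [22, None, 35, 13, 47, None, None, None, None, None, 65]


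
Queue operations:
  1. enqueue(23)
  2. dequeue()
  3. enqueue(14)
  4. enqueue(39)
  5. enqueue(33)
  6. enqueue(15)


enqueue(23) -> [23]
dequeue()->23, []
enqueue(14) -> [14]
enqueue(39) -> [14, 39]
enqueue(33) -> [14, 39, 33]
enqueue(15) -> [14, 39, 33, 15]

Final queue: [14, 39, 33, 15]


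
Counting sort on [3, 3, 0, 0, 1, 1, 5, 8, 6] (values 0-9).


Input: [3, 3, 0, 0, 1, 1, 5, 8, 6]
Counts: [2, 2, 0, 2, 0, 1, 1, 0, 1, 0]

Sorted: [0, 0, 1, 1, 3, 3, 5, 6, 8]


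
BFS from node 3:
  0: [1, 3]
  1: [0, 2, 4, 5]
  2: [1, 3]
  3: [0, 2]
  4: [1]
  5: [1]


Visit 3, enqueue [0, 2]
Visit 0, enqueue [1]
Visit 2, enqueue []
Visit 1, enqueue [4, 5]
Visit 4, enqueue []
Visit 5, enqueue []

BFS order: [3, 0, 2, 1, 4, 5]


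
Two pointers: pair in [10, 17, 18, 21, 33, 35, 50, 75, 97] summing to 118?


lo=0(10)+hi=8(97)=107
lo=1(17)+hi=8(97)=114
lo=2(18)+hi=8(97)=115
lo=3(21)+hi=8(97)=118

Yes: 21+97=118


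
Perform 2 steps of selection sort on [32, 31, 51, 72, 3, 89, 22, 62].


Initial: [32, 31, 51, 72, 3, 89, 22, 62]
Step 1: min=3 at 4
  Swap: [3, 31, 51, 72, 32, 89, 22, 62]
Step 2: min=22 at 6
  Swap: [3, 22, 51, 72, 32, 89, 31, 62]

After 2 steps: [3, 22, 51, 72, 32, 89, 31, 62]


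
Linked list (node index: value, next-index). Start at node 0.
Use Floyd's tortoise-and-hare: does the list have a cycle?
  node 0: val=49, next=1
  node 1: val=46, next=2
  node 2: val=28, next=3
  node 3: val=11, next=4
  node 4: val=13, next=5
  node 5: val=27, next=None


Floyd's tortoise (slow, +1) and hare (fast, +2):
  init: slow=0, fast=0
  step 1: slow=1, fast=2
  step 2: slow=2, fast=4
  step 3: fast 4->5->None, no cycle

Cycle: no


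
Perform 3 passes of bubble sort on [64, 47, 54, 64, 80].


Initial: [64, 47, 54, 64, 80]
Pass 1: [47, 54, 64, 64, 80] (2 swaps)
Pass 2: [47, 54, 64, 64, 80] (0 swaps)
Pass 3: [47, 54, 64, 64, 80] (0 swaps)

After 3 passes: [47, 54, 64, 64, 80]


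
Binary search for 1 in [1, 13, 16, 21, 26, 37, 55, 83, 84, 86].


Step 1: lo=0, hi=9, mid=4, val=26
Step 2: lo=0, hi=3, mid=1, val=13
Step 3: lo=0, hi=0, mid=0, val=1

Found at index 0


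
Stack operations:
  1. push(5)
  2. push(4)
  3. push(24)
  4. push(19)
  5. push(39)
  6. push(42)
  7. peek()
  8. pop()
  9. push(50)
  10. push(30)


push(5) -> [5]
push(4) -> [5, 4]
push(24) -> [5, 4, 24]
push(19) -> [5, 4, 24, 19]
push(39) -> [5, 4, 24, 19, 39]
push(42) -> [5, 4, 24, 19, 39, 42]
peek()->42
pop()->42, [5, 4, 24, 19, 39]
push(50) -> [5, 4, 24, 19, 39, 50]
push(30) -> [5, 4, 24, 19, 39, 50, 30]

Final stack: [5, 4, 24, 19, 39, 50, 30]


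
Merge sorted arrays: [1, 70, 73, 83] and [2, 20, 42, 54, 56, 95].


Take 1 from A
Take 2 from B
Take 20 from B
Take 42 from B
Take 54 from B
Take 56 from B
Take 70 from A
Take 73 from A
Take 83 from A

Merged: [1, 2, 20, 42, 54, 56, 70, 73, 83, 95]


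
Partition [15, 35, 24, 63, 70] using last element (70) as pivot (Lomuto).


Pivot: 70
  15 <= 70: advance i (no swap)
  35 <= 70: advance i (no swap)
  24 <= 70: advance i (no swap)
  63 <= 70: advance i (no swap)
Place pivot at 4: [15, 35, 24, 63, 70]

Partitioned: [15, 35, 24, 63, 70]


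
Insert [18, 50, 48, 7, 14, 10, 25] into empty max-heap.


Insert 18: [18]
Insert 50: [50, 18]
Insert 48: [50, 18, 48]
Insert 7: [50, 18, 48, 7]
Insert 14: [50, 18, 48, 7, 14]
Insert 10: [50, 18, 48, 7, 14, 10]
Insert 25: [50, 18, 48, 7, 14, 10, 25]

Final heap: [50, 18, 48, 7, 14, 10, 25]


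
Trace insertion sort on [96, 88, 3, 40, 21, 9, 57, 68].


Initial: [96, 88, 3, 40, 21, 9, 57, 68]
Insert 88: [88, 96, 3, 40, 21, 9, 57, 68]
Insert 3: [3, 88, 96, 40, 21, 9, 57, 68]
Insert 40: [3, 40, 88, 96, 21, 9, 57, 68]
Insert 21: [3, 21, 40, 88, 96, 9, 57, 68]
Insert 9: [3, 9, 21, 40, 88, 96, 57, 68]
Insert 57: [3, 9, 21, 40, 57, 88, 96, 68]
Insert 68: [3, 9, 21, 40, 57, 68, 88, 96]

Sorted: [3, 9, 21, 40, 57, 68, 88, 96]


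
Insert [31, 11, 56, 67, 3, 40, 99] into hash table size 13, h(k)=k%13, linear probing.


Insert 31: h=5 -> slot 5
Insert 11: h=11 -> slot 11
Insert 56: h=4 -> slot 4
Insert 67: h=2 -> slot 2
Insert 3: h=3 -> slot 3
Insert 40: h=1 -> slot 1
Insert 99: h=8 -> slot 8

Table: [None, 40, 67, 3, 56, 31, None, None, 99, None, None, 11, None]


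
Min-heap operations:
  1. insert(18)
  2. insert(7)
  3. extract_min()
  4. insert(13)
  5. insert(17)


insert(18) -> [18]
insert(7) -> [7, 18]
extract_min()->7, [18]
insert(13) -> [13, 18]
insert(17) -> [13, 18, 17]

Final heap: [13, 18, 17]


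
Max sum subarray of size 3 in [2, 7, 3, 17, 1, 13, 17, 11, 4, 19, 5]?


[0:3]: 12
[1:4]: 27
[2:5]: 21
[3:6]: 31
[4:7]: 31
[5:8]: 41
[6:9]: 32
[7:10]: 34
[8:11]: 28

Max: 41 at [5:8]


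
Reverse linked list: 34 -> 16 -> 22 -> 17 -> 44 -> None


Step 1: curr=34, set curr.next=prev(None) | reversed so far: 34
Step 2: curr=16, set curr.next=prev(34) | reversed so far: 16 -> 34
Step 3: curr=22, set curr.next=prev(16) | reversed so far: 22 -> 16 -> 34
Step 4: curr=17, set curr.next=prev(22) | reversed so far: 17 -> 22 -> 16 -> 34
Step 5: curr=44, set curr.next=prev(17) | reversed so far: 44 -> 17 -> 22 -> 16 -> 34

44 -> 17 -> 22 -> 16 -> 34 -> None


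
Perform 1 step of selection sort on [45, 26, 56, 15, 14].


Initial: [45, 26, 56, 15, 14]
Step 1: min=14 at 4
  Swap: [14, 26, 56, 15, 45]

After 1 step: [14, 26, 56, 15, 45]


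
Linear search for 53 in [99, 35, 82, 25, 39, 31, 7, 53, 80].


i=0: 99!=53
i=1: 35!=53
i=2: 82!=53
i=3: 25!=53
i=4: 39!=53
i=5: 31!=53
i=6: 7!=53
i=7: 53==53 found!

Found at 7, 8 comps


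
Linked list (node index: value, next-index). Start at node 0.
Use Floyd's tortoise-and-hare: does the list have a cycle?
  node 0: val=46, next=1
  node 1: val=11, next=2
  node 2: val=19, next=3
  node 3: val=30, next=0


Floyd's tortoise (slow, +1) and hare (fast, +2):
  init: slow=0, fast=0
  step 1: slow=1, fast=2
  step 2: slow=2, fast=0
  step 3: slow=3, fast=2
  step 4: slow=0, fast=0
  slow == fast at node 0: cycle detected

Cycle: yes


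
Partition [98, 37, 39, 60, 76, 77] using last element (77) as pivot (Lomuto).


Pivot: 77
  37 <= 77: swap -> [37, 98, 39, 60, 76, 77]
  39 <= 77: swap -> [37, 39, 98, 60, 76, 77]
  60 <= 77: swap -> [37, 39, 60, 98, 76, 77]
  76 <= 77: swap -> [37, 39, 60, 76, 98, 77]
Place pivot at 4: [37, 39, 60, 76, 77, 98]

Partitioned: [37, 39, 60, 76, 77, 98]


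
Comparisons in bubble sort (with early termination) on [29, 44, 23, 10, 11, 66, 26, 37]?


Algorithm: bubble sort (with early termination)
Input: [29, 44, 23, 10, 11, 66, 26, 37]
Sorted: [10, 11, 23, 26, 29, 37, 44, 66]

22


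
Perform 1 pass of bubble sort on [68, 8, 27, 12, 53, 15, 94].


Initial: [68, 8, 27, 12, 53, 15, 94]
Pass 1: [8, 27, 12, 53, 15, 68, 94] (5 swaps)

After 1 pass: [8, 27, 12, 53, 15, 68, 94]


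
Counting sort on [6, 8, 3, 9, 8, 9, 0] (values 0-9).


Input: [6, 8, 3, 9, 8, 9, 0]
Counts: [1, 0, 0, 1, 0, 0, 1, 0, 2, 2]

Sorted: [0, 3, 6, 8, 8, 9, 9]


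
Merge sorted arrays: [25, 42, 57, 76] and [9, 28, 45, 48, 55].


Take 9 from B
Take 25 from A
Take 28 from B
Take 42 from A
Take 45 from B
Take 48 from B
Take 55 from B

Merged: [9, 25, 28, 42, 45, 48, 55, 57, 76]


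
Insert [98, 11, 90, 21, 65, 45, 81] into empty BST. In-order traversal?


Insert 98: root
Insert 11: L from 98
Insert 90: L from 98 -> R from 11
Insert 21: L from 98 -> R from 11 -> L from 90
Insert 65: L from 98 -> R from 11 -> L from 90 -> R from 21
Insert 45: L from 98 -> R from 11 -> L from 90 -> R from 21 -> L from 65
Insert 81: L from 98 -> R from 11 -> L from 90 -> R from 21 -> R from 65

In-order: [11, 21, 45, 65, 81, 90, 98]


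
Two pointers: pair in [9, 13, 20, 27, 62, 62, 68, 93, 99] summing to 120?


lo=0(9)+hi=8(99)=108
lo=1(13)+hi=8(99)=112
lo=2(20)+hi=8(99)=119
lo=3(27)+hi=8(99)=126
lo=3(27)+hi=7(93)=120

Yes: 27+93=120


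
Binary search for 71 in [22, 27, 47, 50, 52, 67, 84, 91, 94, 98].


Step 1: lo=0, hi=9, mid=4, val=52
Step 2: lo=5, hi=9, mid=7, val=91
Step 3: lo=5, hi=6, mid=5, val=67
Step 4: lo=6, hi=6, mid=6, val=84

Not found


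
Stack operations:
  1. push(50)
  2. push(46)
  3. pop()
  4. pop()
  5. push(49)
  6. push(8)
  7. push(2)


push(50) -> [50]
push(46) -> [50, 46]
pop()->46, [50]
pop()->50, []
push(49) -> [49]
push(8) -> [49, 8]
push(2) -> [49, 8, 2]

Final stack: [49, 8, 2]


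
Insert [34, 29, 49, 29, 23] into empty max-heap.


Insert 34: [34]
Insert 29: [34, 29]
Insert 49: [49, 29, 34]
Insert 29: [49, 29, 34, 29]
Insert 23: [49, 29, 34, 29, 23]

Final heap: [49, 29, 34, 29, 23]


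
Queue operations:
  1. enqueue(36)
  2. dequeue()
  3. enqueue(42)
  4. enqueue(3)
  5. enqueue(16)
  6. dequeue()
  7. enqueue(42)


enqueue(36) -> [36]
dequeue()->36, []
enqueue(42) -> [42]
enqueue(3) -> [42, 3]
enqueue(16) -> [42, 3, 16]
dequeue()->42, [3, 16]
enqueue(42) -> [3, 16, 42]

Final queue: [3, 16, 42]


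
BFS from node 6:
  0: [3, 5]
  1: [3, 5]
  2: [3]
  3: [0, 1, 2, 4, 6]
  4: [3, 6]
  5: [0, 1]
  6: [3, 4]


Visit 6, enqueue [3, 4]
Visit 3, enqueue [0, 1, 2]
Visit 4, enqueue []
Visit 0, enqueue [5]
Visit 1, enqueue []
Visit 2, enqueue []
Visit 5, enqueue []

BFS order: [6, 3, 4, 0, 1, 2, 5]


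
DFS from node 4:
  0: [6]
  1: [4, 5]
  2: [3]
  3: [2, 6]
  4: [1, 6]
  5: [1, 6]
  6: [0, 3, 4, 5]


Visit 4, push [6, 1]
Visit 1, push [5]
Visit 5, push [6]
Visit 6, push [3, 0]
Visit 0, push []
Visit 3, push [2]
Visit 2, push []

DFS order: [4, 1, 5, 6, 0, 3, 2]


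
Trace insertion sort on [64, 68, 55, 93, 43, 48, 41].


Initial: [64, 68, 55, 93, 43, 48, 41]
Insert 68: [64, 68, 55, 93, 43, 48, 41]
Insert 55: [55, 64, 68, 93, 43, 48, 41]
Insert 93: [55, 64, 68, 93, 43, 48, 41]
Insert 43: [43, 55, 64, 68, 93, 48, 41]
Insert 48: [43, 48, 55, 64, 68, 93, 41]
Insert 41: [41, 43, 48, 55, 64, 68, 93]

Sorted: [41, 43, 48, 55, 64, 68, 93]


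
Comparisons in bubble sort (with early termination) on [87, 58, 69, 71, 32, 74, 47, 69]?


Algorithm: bubble sort (with early termination)
Input: [87, 58, 69, 71, 32, 74, 47, 69]
Sorted: [32, 47, 58, 69, 69, 71, 74, 87]

27


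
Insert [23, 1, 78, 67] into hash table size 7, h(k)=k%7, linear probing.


Insert 23: h=2 -> slot 2
Insert 1: h=1 -> slot 1
Insert 78: h=1, 2 probes -> slot 3
Insert 67: h=4 -> slot 4

Table: [None, 1, 23, 78, 67, None, None]


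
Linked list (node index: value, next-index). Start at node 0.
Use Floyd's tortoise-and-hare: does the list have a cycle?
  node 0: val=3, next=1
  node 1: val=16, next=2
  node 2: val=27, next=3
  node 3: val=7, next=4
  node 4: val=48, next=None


Floyd's tortoise (slow, +1) and hare (fast, +2):
  init: slow=0, fast=0
  step 1: slow=1, fast=2
  step 2: slow=2, fast=4
  step 3: fast -> None, no cycle

Cycle: no


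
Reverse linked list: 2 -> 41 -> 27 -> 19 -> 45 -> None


Step 1: curr=2, set curr.next=prev(None) | reversed so far: 2
Step 2: curr=41, set curr.next=prev(2) | reversed so far: 41 -> 2
Step 3: curr=27, set curr.next=prev(41) | reversed so far: 27 -> 41 -> 2
Step 4: curr=19, set curr.next=prev(27) | reversed so far: 19 -> 27 -> 41 -> 2
Step 5: curr=45, set curr.next=prev(19) | reversed so far: 45 -> 19 -> 27 -> 41 -> 2

45 -> 19 -> 27 -> 41 -> 2 -> None


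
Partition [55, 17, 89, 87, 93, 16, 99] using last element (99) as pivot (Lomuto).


Pivot: 99
  55 <= 99: advance i (no swap)
  17 <= 99: advance i (no swap)
  89 <= 99: advance i (no swap)
  87 <= 99: advance i (no swap)
  93 <= 99: advance i (no swap)
  16 <= 99: advance i (no swap)
Place pivot at 6: [55, 17, 89, 87, 93, 16, 99]

Partitioned: [55, 17, 89, 87, 93, 16, 99]


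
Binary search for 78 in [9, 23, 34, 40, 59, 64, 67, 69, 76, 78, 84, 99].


Step 1: lo=0, hi=11, mid=5, val=64
Step 2: lo=6, hi=11, mid=8, val=76
Step 3: lo=9, hi=11, mid=10, val=84
Step 4: lo=9, hi=9, mid=9, val=78

Found at index 9


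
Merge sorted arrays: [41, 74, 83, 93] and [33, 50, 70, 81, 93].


Take 33 from B
Take 41 from A
Take 50 from B
Take 70 from B
Take 74 from A
Take 81 from B
Take 83 from A
Take 93 from A

Merged: [33, 41, 50, 70, 74, 81, 83, 93, 93]


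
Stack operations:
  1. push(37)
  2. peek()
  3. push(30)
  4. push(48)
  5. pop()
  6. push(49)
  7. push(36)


push(37) -> [37]
peek()->37
push(30) -> [37, 30]
push(48) -> [37, 30, 48]
pop()->48, [37, 30]
push(49) -> [37, 30, 49]
push(36) -> [37, 30, 49, 36]

Final stack: [37, 30, 49, 36]


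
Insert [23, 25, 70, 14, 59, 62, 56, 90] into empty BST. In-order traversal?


Insert 23: root
Insert 25: R from 23
Insert 70: R from 23 -> R from 25
Insert 14: L from 23
Insert 59: R from 23 -> R from 25 -> L from 70
Insert 62: R from 23 -> R from 25 -> L from 70 -> R from 59
Insert 56: R from 23 -> R from 25 -> L from 70 -> L from 59
Insert 90: R from 23 -> R from 25 -> R from 70

In-order: [14, 23, 25, 56, 59, 62, 70, 90]


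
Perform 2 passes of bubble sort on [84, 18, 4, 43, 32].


Initial: [84, 18, 4, 43, 32]
Pass 1: [18, 4, 43, 32, 84] (4 swaps)
Pass 2: [4, 18, 32, 43, 84] (2 swaps)

After 2 passes: [4, 18, 32, 43, 84]


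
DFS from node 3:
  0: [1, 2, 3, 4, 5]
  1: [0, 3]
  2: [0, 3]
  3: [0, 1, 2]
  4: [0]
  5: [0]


Visit 3, push [2, 1, 0]
Visit 0, push [5, 4, 2, 1]
Visit 1, push []
Visit 2, push []
Visit 4, push []
Visit 5, push []

DFS order: [3, 0, 1, 2, 4, 5]


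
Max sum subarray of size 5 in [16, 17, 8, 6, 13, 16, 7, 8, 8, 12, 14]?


[0:5]: 60
[1:6]: 60
[2:7]: 50
[3:8]: 50
[4:9]: 52
[5:10]: 51
[6:11]: 49

Max: 60 at [0:5]


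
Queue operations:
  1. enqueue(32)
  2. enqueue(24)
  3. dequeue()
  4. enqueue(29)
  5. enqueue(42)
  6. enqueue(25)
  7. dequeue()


enqueue(32) -> [32]
enqueue(24) -> [32, 24]
dequeue()->32, [24]
enqueue(29) -> [24, 29]
enqueue(42) -> [24, 29, 42]
enqueue(25) -> [24, 29, 42, 25]
dequeue()->24, [29, 42, 25]

Final queue: [29, 42, 25]


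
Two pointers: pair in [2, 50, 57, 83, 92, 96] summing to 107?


lo=0(2)+hi=5(96)=98
lo=1(50)+hi=5(96)=146
lo=1(50)+hi=4(92)=142
lo=1(50)+hi=3(83)=133
lo=1(50)+hi=2(57)=107

Yes: 50+57=107


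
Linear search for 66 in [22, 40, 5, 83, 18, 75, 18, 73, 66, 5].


i=0: 22!=66
i=1: 40!=66
i=2: 5!=66
i=3: 83!=66
i=4: 18!=66
i=5: 75!=66
i=6: 18!=66
i=7: 73!=66
i=8: 66==66 found!

Found at 8, 9 comps


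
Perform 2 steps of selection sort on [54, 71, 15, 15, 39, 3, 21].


Initial: [54, 71, 15, 15, 39, 3, 21]
Step 1: min=3 at 5
  Swap: [3, 71, 15, 15, 39, 54, 21]
Step 2: min=15 at 2
  Swap: [3, 15, 71, 15, 39, 54, 21]

After 2 steps: [3, 15, 71, 15, 39, 54, 21]


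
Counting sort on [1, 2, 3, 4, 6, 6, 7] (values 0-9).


Input: [1, 2, 3, 4, 6, 6, 7]
Counts: [0, 1, 1, 1, 1, 0, 2, 1, 0, 0]

Sorted: [1, 2, 3, 4, 6, 6, 7]


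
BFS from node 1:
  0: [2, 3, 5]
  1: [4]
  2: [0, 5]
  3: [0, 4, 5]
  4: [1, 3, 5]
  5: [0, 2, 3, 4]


Visit 1, enqueue [4]
Visit 4, enqueue [3, 5]
Visit 3, enqueue [0]
Visit 5, enqueue [2]
Visit 0, enqueue []
Visit 2, enqueue []

BFS order: [1, 4, 3, 5, 0, 2]


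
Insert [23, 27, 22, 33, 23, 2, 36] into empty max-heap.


Insert 23: [23]
Insert 27: [27, 23]
Insert 22: [27, 23, 22]
Insert 33: [33, 27, 22, 23]
Insert 23: [33, 27, 22, 23, 23]
Insert 2: [33, 27, 22, 23, 23, 2]
Insert 36: [36, 27, 33, 23, 23, 2, 22]

Final heap: [36, 27, 33, 23, 23, 2, 22]


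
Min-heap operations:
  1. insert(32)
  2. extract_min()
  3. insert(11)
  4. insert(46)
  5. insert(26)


insert(32) -> [32]
extract_min()->32, []
insert(11) -> [11]
insert(46) -> [11, 46]
insert(26) -> [11, 46, 26]

Final heap: [11, 46, 26]


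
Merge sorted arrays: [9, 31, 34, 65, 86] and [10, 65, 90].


Take 9 from A
Take 10 from B
Take 31 from A
Take 34 from A
Take 65 from A
Take 65 from B
Take 86 from A

Merged: [9, 10, 31, 34, 65, 65, 86, 90]


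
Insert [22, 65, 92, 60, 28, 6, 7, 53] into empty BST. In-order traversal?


Insert 22: root
Insert 65: R from 22
Insert 92: R from 22 -> R from 65
Insert 60: R from 22 -> L from 65
Insert 28: R from 22 -> L from 65 -> L from 60
Insert 6: L from 22
Insert 7: L from 22 -> R from 6
Insert 53: R from 22 -> L from 65 -> L from 60 -> R from 28

In-order: [6, 7, 22, 28, 53, 60, 65, 92]


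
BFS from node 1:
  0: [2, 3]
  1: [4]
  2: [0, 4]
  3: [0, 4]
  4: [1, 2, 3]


Visit 1, enqueue [4]
Visit 4, enqueue [2, 3]
Visit 2, enqueue [0]
Visit 3, enqueue []
Visit 0, enqueue []

BFS order: [1, 4, 2, 3, 0]


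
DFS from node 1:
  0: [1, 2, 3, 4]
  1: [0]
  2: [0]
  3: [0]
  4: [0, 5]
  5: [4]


Visit 1, push [0]
Visit 0, push [4, 3, 2]
Visit 2, push []
Visit 3, push []
Visit 4, push [5]
Visit 5, push []

DFS order: [1, 0, 2, 3, 4, 5]


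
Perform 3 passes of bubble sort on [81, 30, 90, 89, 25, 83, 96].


Initial: [81, 30, 90, 89, 25, 83, 96]
Pass 1: [30, 81, 89, 25, 83, 90, 96] (4 swaps)
Pass 2: [30, 81, 25, 83, 89, 90, 96] (2 swaps)
Pass 3: [30, 25, 81, 83, 89, 90, 96] (1 swaps)

After 3 passes: [30, 25, 81, 83, 89, 90, 96]


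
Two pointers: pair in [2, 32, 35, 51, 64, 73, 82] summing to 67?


lo=0(2)+hi=6(82)=84
lo=0(2)+hi=5(73)=75
lo=0(2)+hi=4(64)=66
lo=1(32)+hi=4(64)=96
lo=1(32)+hi=3(51)=83
lo=1(32)+hi=2(35)=67

Yes: 32+35=67


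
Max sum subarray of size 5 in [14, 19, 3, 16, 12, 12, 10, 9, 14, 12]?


[0:5]: 64
[1:6]: 62
[2:7]: 53
[3:8]: 59
[4:9]: 57
[5:10]: 57

Max: 64 at [0:5]


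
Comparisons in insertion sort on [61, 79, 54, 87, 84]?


Algorithm: insertion sort
Input: [61, 79, 54, 87, 84]
Sorted: [54, 61, 79, 84, 87]

6


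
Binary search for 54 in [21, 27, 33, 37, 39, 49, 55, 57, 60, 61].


Step 1: lo=0, hi=9, mid=4, val=39
Step 2: lo=5, hi=9, mid=7, val=57
Step 3: lo=5, hi=6, mid=5, val=49
Step 4: lo=6, hi=6, mid=6, val=55

Not found


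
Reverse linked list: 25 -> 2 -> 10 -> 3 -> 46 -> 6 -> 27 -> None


Step 1: curr=25, set curr.next=prev(None) | reversed so far: 25
Step 2: curr=2, set curr.next=prev(25) | reversed so far: 2 -> 25
Step 3: curr=10, set curr.next=prev(2) | reversed so far: 10 -> 2 -> 25
Step 4: curr=3, set curr.next=prev(10) | reversed so far: 3 -> 10 -> 2 -> 25
Step 5: curr=46, set curr.next=prev(3) | reversed so far: 46 -> 3 -> 10 -> 2 -> 25
Step 6: curr=6, set curr.next=prev(46) | reversed so far: 6 -> 46 -> 3 -> 10 -> 2 -> 25
Step 7: curr=27, set curr.next=prev(6) | reversed so far: 27 -> 6 -> 46 -> 3 -> 10 -> 2 -> 25

27 -> 6 -> 46 -> 3 -> 10 -> 2 -> 25 -> None
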